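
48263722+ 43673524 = 91937246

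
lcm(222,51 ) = 3774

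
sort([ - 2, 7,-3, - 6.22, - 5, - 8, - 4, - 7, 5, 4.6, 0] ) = [ - 8  ,-7, - 6.22 , - 5,- 4, - 3, - 2, 0,4.6, 5,7 ] 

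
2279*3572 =8140588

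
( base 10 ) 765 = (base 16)2FD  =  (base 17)2B0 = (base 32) NT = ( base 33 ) N6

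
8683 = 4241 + 4442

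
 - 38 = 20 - 58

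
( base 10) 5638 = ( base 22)BE6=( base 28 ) 75A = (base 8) 13006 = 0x1606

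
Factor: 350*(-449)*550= -86432500 = - 2^2*5^4*7^1*11^1 *449^1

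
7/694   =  7/694 = 0.01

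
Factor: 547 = 547^1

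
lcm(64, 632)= 5056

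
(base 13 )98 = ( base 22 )5F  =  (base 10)125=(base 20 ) 65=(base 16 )7d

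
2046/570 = 3+56/95 = 3.59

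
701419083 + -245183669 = 456235414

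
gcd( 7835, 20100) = 5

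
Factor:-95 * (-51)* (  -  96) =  - 2^5*3^2*5^1 * 17^1*19^1 = -465120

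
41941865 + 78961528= 120903393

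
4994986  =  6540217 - 1545231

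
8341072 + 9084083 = 17425155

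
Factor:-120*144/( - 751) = 2^7*3^3*5^1*751^(-1)=17280/751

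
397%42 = 19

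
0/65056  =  0 = 0.00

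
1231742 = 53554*23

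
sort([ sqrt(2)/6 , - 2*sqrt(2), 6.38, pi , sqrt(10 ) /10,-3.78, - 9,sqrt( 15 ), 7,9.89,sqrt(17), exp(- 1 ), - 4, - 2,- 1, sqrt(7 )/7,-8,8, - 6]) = [-9,  -  8, - 6, - 4, - 3.78, - 2 *sqrt( 2),-2,  -  1, sqrt(2 ) /6, sqrt( 10 ) /10, exp( - 1),  sqrt( 7 )/7 , pi, sqrt(15 ),sqrt(17 ), 6.38, 7, 8, 9.89]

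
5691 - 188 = 5503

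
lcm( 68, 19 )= 1292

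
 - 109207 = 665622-774829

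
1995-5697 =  - 3702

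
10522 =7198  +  3324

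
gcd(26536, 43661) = 1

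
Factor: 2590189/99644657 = 370027/14234951 = 7^1*52861^1* 14234951^(  -  1)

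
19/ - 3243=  - 19/3243 = - 0.01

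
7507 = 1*7507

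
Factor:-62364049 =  - 11^1*571^1*9929^1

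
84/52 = 1 + 8/13 =1.62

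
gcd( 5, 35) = 5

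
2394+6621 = 9015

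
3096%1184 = 728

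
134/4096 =67/2048 =0.03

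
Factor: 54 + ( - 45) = 9 = 3^2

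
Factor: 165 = 3^1* 5^1 *11^1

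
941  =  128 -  - 813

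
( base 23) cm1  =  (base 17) 16c4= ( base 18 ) 132F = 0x1ac7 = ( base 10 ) 6855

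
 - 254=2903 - 3157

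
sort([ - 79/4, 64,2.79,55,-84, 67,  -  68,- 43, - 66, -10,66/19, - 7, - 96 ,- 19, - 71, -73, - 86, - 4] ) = [ - 96,  -  86,  -  84,  -  73, - 71, - 68, - 66, - 43,-79/4, - 19,  -  10, - 7,  -  4,2.79,66/19,55, 64,  67 ] 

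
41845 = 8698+33147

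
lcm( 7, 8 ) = 56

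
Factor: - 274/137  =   - 2^1 = -  2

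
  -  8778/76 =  - 231/2 = - 115.50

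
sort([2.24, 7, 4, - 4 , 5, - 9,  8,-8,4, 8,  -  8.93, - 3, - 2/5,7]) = [ - 9, - 8.93, - 8, - 4, - 3, - 2/5,  2.24, 4, 4,5,  7,7, 8 , 8]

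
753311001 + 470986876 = 1224297877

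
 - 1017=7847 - 8864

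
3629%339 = 239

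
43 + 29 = 72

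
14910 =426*35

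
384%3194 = 384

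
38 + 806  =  844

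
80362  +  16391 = 96753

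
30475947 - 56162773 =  - 25686826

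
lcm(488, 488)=488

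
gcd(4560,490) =10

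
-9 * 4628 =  - 41652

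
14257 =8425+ 5832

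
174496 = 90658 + 83838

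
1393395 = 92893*15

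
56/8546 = 28/4273 = 0.01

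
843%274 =21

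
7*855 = 5985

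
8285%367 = 211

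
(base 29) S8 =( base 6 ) 3444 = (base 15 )39A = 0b1100110100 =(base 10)820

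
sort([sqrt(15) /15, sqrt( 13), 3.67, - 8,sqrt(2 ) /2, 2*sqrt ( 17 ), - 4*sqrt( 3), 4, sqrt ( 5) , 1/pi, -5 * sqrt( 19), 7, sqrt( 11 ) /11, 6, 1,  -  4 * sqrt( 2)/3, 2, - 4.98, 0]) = [-5* sqrt( 19),-8, - 4 * sqrt( 3), - 4.98,-4*sqrt (2)/3,0, sqrt(15)/15,sqrt (11) /11, 1/pi, sqrt(2) /2 , 1 , 2, sqrt( 5), sqrt( 13 ), 3.67,4,6, 7, 2*sqrt(17)] 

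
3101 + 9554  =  12655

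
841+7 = 848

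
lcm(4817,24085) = 24085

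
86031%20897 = 2443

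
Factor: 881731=557^1*1583^1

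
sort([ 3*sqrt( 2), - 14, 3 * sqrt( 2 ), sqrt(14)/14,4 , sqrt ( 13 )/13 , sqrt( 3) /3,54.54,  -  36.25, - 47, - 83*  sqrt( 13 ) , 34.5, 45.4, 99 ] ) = [  -  83*sqrt( 13), - 47,-36.25, - 14, sqrt( 14 )/14,sqrt( 13 )/13, sqrt(3 ) /3, 4, 3*sqrt( 2 ), 3*sqrt( 2), 34.5, 45.4, 54.54,99]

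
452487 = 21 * 21547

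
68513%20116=8165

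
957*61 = 58377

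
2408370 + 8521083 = 10929453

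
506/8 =253/4 = 63.25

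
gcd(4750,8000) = 250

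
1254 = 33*38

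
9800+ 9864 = 19664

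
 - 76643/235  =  -327  +  202/235 = -326.14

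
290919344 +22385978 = 313305322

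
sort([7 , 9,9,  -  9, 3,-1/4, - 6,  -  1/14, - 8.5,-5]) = [ - 9,-8.5, - 6, - 5, - 1/4,-1/14, 3,7,  9, 9]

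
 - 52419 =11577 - 63996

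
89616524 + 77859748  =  167476272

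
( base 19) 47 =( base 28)2r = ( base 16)53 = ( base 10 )83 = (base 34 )2F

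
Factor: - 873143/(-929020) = 2^( - 2 )*5^(-1) * 241^1*3623^1*46451^( - 1)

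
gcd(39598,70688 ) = 2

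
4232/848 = 4  +  105/106 = 4.99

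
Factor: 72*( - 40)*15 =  - 43200 = - 2^6 * 3^3 * 5^2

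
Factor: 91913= 107^1*859^1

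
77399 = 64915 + 12484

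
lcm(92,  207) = 828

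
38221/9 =38221/9 = 4246.78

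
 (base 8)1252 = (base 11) 570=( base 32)LA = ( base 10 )682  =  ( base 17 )262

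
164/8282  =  2/101  =  0.02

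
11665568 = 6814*1712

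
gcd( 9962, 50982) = 586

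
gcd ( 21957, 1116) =3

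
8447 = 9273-826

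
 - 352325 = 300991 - 653316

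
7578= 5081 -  - 2497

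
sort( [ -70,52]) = [ - 70, 52]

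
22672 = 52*436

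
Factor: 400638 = 2^1*3^1*7^1 *9539^1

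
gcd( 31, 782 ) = 1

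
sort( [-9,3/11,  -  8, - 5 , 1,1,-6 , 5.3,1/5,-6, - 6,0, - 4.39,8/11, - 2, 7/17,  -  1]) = [ - 9,  -  8,-6, - 6, - 6, - 5,-4.39, - 2, - 1,0, 1/5,3/11 , 7/17, 8/11,1,1,5.3]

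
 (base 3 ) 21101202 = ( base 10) 5393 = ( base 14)1D73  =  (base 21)c4h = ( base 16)1511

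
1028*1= 1028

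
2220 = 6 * 370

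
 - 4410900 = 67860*( - 65 )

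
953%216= 89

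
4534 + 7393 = 11927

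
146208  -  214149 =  - 67941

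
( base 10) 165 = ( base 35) 4p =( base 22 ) 7b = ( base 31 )5a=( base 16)A5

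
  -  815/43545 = -163/8709 = - 0.02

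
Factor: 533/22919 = 43^ (-1) = 1/43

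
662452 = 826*802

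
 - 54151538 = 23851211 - 78002749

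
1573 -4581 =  - 3008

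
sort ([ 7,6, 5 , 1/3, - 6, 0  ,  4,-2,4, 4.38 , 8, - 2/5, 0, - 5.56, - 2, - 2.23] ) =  [-6, - 5.56, -2.23, - 2,-2 , - 2/5,0, 0, 1/3, 4,4, 4.38, 5, 6, 7, 8]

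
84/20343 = 28/6781 =0.00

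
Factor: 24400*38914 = 949501600 = 2^5*5^2*61^1*19457^1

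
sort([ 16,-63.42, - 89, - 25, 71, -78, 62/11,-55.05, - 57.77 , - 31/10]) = [-89, - 78,-63.42, - 57.77, -55.05, - 25, - 31/10,62/11, 16, 71]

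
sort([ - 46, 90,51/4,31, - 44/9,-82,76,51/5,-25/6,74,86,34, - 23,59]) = [ - 82,-46,  -  23,  -  44/9, -25/6,51/5,51/4 , 31,  34, 59,74,76, 86, 90]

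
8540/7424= 2135/1856 = 1.15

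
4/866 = 2/433 = 0.00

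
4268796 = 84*50819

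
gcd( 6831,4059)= 99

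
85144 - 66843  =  18301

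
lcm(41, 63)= 2583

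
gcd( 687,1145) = 229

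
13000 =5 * 2600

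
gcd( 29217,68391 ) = 3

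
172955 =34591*5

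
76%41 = 35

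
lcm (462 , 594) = 4158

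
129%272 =129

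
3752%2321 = 1431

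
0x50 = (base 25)35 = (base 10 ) 80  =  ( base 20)40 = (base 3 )2222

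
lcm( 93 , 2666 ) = 7998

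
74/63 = 1 + 11/63  =  1.17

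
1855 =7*265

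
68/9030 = 34/4515 = 0.01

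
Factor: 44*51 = 2244 = 2^2 * 3^1*11^1*17^1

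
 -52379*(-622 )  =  32579738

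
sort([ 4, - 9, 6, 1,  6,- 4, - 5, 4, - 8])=[ - 9,  -  8, - 5, - 4,1 , 4, 4,6, 6]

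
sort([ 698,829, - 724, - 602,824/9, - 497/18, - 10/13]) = [ - 724, - 602, - 497/18 , - 10/13,824/9,698 , 829] 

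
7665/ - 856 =-7665/856 = - 8.95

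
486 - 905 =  - 419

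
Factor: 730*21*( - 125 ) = - 2^1 * 3^1*5^4*7^1*  73^1= - 1916250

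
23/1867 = 23/1867 = 0.01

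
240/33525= 16/2235 = 0.01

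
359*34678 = 12449402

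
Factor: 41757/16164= 31/12 = 2^( - 2 ) * 3^( - 1)*31^1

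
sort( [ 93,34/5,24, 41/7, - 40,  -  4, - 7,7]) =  [ - 40,-7,-4, 41/7,34/5,7,24, 93]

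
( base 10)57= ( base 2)111001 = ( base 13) 45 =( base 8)71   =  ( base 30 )1r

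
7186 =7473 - 287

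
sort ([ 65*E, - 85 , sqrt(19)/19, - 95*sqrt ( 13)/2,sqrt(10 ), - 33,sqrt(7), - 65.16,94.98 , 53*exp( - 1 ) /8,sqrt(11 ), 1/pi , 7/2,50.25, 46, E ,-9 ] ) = [- 95*sqrt(13)/2, - 85, - 65.16,-33,-9 , sqrt(19) /19, 1/pi,53*exp( - 1 )/8, sqrt ( 7 ),E,sqrt( 10 ), sqrt(11),  7/2, 46, 50.25, 94.98,65*E ] 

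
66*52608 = 3472128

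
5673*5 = 28365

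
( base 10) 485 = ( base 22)101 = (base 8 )745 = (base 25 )JA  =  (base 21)122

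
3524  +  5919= 9443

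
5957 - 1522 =4435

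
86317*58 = 5006386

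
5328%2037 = 1254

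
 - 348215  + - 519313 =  - 867528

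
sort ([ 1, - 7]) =[ - 7, 1]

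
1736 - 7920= - 6184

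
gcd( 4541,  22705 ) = 4541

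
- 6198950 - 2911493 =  - 9110443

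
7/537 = 7/537  =  0.01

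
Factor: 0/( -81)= 0^1 = 0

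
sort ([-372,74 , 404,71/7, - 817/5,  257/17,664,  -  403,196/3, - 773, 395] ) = [ - 773,  -  403, - 372, - 817/5,71/7, 257/17,196/3,74, 395,404 , 664 ] 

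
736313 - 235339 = 500974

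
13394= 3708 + 9686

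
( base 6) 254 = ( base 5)411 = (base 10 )106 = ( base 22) 4i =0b1101010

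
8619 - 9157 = -538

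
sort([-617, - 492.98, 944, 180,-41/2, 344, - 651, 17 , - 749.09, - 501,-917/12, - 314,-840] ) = [ - 840, - 749.09 , - 651, - 617, - 501,-492.98,  -  314, - 917/12,-41/2,17, 180, 344,944 ]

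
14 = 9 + 5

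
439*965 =423635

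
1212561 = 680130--532431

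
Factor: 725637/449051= 3^1 *11^2*1999^1*449051^( - 1) 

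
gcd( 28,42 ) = 14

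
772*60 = 46320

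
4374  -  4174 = 200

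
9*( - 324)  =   - 2916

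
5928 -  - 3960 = 9888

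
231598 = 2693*86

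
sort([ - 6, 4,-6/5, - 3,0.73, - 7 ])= [ - 7, - 6, - 3,-6/5, 0.73, 4]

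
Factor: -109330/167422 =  - 5^1*13^1*29^2*97^( - 1)*863^( - 1 )  =  - 54665/83711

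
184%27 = 22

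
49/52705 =49/52705 =0.00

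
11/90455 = 11/90455 = 0.00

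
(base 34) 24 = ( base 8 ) 110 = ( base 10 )72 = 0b1001000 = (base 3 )2200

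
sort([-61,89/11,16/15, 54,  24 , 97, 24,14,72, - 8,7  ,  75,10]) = [ - 61, -8,16/15, 7,89/11,10,14, 24,24,54,  72,  75,97] 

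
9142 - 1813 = 7329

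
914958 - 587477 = 327481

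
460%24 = 4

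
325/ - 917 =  - 1 + 592/917  =  -0.35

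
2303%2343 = 2303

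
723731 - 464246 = 259485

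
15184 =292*52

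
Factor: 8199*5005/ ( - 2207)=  - 3^2*5^1*7^1 * 11^1*13^1*911^1*2207^( - 1) = - 41035995/2207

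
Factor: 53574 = 2^1*3^1*8929^1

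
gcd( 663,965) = 1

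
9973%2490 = 13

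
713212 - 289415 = 423797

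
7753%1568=1481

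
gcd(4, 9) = 1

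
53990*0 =0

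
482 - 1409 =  - 927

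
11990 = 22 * 545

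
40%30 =10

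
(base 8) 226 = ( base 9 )176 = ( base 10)150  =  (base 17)8e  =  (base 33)4i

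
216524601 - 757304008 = -540779407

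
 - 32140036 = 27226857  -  59366893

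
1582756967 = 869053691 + 713703276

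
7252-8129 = -877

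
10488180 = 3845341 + 6642839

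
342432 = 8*42804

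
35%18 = 17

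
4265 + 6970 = 11235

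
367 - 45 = 322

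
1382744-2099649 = -716905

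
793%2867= 793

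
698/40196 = 349/20098 = 0.02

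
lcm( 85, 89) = 7565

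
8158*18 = 146844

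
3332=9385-6053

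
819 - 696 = 123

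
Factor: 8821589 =7^1 *17^1*74131^1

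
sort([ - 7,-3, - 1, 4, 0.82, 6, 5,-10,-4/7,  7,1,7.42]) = [-10, - 7, - 3,-1, - 4/7,0.82, 1, 4, 5,6, 7, 7.42] 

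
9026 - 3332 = 5694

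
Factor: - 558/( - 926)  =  279/463=3^2*31^1*463^( - 1 )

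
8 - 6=2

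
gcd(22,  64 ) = 2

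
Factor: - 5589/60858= - 2^( - 1)*3^2*7^( - 2) = - 9/98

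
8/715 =8/715 = 0.01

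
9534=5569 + 3965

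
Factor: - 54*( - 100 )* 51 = 275400=2^3*3^4*5^2*17^1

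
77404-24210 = 53194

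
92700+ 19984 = 112684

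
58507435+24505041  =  83012476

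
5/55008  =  5/55008 = 0.00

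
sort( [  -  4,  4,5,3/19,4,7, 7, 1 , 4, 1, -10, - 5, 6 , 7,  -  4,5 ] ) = [ - 10, - 5,-4, -4, 3/19, 1, 1  ,  4,4,4 , 5,5 , 6, 7, 7, 7]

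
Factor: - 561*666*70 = -26153820 =-  2^2*3^3*5^1*7^1*11^1*17^1 * 37^1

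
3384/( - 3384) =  - 1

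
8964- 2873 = 6091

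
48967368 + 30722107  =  79689475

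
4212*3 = 12636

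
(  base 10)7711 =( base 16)1e1f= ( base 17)19BA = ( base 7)31324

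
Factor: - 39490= - 2^1*5^1*11^1 * 359^1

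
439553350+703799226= 1143352576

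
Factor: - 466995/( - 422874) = 815/738 = 2^( - 1)*3^ ( - 2)*5^1*41^(- 1)*163^1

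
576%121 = 92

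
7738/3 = 2579  +  1/3 =2579.33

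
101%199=101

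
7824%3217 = 1390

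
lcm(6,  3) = 6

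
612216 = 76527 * 8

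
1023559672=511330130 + 512229542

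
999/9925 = 999/9925 = 0.10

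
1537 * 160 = 245920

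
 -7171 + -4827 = - 11998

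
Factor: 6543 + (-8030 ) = -1487^1 = - 1487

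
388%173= 42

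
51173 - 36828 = 14345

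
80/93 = 80/93 = 0.86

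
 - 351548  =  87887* (-4)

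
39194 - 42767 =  - 3573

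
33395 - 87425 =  - 54030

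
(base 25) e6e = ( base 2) 10001011010010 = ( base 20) 125e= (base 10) 8914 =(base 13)4099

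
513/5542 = 513/5542 = 0.09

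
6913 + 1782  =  8695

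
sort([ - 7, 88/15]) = [ - 7,88/15 ]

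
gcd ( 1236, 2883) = 3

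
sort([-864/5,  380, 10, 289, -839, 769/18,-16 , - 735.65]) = [-839,-735.65, - 864/5, - 16,10,769/18 , 289,380]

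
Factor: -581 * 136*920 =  - 2^6*5^1 * 7^1*17^1 * 23^1*83^1 = -72694720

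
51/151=51/151 = 0.34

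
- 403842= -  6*67307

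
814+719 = 1533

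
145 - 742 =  - 597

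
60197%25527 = 9143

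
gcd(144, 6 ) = 6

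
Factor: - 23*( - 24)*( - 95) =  - 52440 = - 2^3*3^1*5^1*19^1*23^1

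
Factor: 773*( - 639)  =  -493947=- 3^2 * 71^1*773^1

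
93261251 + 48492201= 141753452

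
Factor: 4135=5^1 *827^1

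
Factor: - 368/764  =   - 2^2 * 23^1*191^ (-1)= - 92/191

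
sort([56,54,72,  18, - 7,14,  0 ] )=[-7,0,14,18,54,56, 72 ]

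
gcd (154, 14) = 14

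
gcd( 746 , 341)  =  1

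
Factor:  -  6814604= -2^2*1703651^1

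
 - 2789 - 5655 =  - 8444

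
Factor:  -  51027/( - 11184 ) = 73/16 = 2^( - 4 ) * 73^1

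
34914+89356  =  124270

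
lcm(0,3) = 0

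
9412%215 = 167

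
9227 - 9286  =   - 59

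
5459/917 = 5 + 874/917 = 5.95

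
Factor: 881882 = 2^1*440941^1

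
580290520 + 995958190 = 1576248710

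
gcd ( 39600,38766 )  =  6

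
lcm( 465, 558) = 2790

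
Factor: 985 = 5^1*197^1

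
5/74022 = 5/74022 = 0.00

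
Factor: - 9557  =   - 19^1*503^1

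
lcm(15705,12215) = 109935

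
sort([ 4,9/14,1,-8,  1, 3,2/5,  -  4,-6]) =[ - 8, - 6,- 4,  2/5,9/14,1, 1, 3,4 ]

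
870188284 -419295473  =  450892811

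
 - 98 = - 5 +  - 93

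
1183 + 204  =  1387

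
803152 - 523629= 279523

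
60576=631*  96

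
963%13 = 1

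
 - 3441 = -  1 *3441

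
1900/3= 1900/3 = 633.33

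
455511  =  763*597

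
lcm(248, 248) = 248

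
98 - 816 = - 718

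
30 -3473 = -3443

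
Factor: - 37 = - 37^1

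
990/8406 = 55/467 = 0.12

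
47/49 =47/49 = 0.96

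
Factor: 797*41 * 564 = 2^2*3^1*41^1* 47^1 * 797^1  =  18429828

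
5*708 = 3540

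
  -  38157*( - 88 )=3357816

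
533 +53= 586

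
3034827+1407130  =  4441957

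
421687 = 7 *60241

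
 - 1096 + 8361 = 7265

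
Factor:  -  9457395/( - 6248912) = 2^( - 4)*3^1 * 5^1 * 53^( - 1)*7369^(- 1 )*630493^1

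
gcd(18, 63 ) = 9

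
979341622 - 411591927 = 567749695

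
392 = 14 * 28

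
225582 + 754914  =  980496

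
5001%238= 3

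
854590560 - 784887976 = 69702584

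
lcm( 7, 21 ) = 21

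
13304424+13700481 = 27004905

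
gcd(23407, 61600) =1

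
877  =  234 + 643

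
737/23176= 737/23176 =0.03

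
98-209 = - 111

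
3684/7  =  3684/7 = 526.29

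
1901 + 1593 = 3494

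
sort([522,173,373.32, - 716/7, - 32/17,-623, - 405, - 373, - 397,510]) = [ - 623,  -  405,-397, - 373, - 716/7, - 32/17, 173, 373.32, 510,522 ]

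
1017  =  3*339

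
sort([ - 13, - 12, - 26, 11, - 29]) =[ - 29, - 26,  -  13 , - 12,11]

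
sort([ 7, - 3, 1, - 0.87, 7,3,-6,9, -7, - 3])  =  [ - 7, - 6, - 3, - 3,-0.87,1, 3, 7,7,9]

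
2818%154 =46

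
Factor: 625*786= 491250 = 2^1 * 3^1*  5^4*131^1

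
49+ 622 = 671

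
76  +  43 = 119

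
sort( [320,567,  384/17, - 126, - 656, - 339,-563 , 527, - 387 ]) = [ - 656,  -  563 , - 387,  -  339,-126,384/17,320 , 527,567] 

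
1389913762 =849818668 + 540095094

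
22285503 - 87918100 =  - 65632597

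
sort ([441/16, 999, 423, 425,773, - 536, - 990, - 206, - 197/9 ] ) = [ - 990, - 536,-206,-197/9, 441/16, 423, 425,773, 999]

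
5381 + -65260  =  - 59879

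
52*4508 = 234416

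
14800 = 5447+9353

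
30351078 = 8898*3411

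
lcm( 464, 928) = 928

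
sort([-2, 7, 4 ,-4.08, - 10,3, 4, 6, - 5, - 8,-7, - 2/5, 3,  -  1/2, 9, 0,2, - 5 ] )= [-10 , - 8,  -  7,-5, - 5, - 4.08,-2, - 1/2, - 2/5,  0,2,  3,3,4,4 , 6,7,  9] 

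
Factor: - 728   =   - 2^3*7^1 * 13^1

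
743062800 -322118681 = 420944119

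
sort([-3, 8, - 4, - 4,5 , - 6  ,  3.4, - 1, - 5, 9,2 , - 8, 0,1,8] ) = [ - 8  , - 6,-5, - 4, - 4, - 3, - 1,0, 1, 2,3.4 , 5 , 8, 8,9 ]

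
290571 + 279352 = 569923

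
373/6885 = 373/6885 = 0.05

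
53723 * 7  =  376061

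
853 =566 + 287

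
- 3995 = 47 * (  -  85)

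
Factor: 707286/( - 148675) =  - 2^1*3^1*5^( - 2) * 19^( - 1)*313^( - 1)*117881^1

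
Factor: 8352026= 2^1*4176013^1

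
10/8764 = 5/4382 = 0.00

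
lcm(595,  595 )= 595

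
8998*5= 44990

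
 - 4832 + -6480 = - 11312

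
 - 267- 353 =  - 620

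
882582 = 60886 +821696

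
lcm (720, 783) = 62640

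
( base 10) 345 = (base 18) 113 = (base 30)BF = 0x159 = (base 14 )1A9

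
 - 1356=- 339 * 4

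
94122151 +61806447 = 155928598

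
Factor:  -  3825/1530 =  - 2^( - 1)*5^1= -5/2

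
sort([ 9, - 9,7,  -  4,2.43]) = [ - 9, - 4,  2.43 , 7,9]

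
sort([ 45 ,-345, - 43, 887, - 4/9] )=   [-345 ,-43, - 4/9,  45,887]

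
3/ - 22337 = -1  +  22334/22337=- 0.00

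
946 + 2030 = 2976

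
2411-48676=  - 46265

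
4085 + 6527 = 10612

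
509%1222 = 509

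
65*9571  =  622115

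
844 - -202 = 1046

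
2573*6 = 15438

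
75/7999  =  75/7999 = 0.01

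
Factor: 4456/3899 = 8/7 = 2^3*7^( - 1 ) 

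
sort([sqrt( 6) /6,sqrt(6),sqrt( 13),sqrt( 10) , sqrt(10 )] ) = [ sqrt(6) /6,sqrt( 6 ),  sqrt(10),sqrt( 10), sqrt( 13) ]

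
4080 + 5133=9213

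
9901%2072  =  1613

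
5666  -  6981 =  - 1315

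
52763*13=685919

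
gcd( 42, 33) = 3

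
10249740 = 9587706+662034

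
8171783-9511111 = -1339328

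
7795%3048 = 1699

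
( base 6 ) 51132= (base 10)6752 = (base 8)15140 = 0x1A60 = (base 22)DKK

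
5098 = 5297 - 199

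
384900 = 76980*5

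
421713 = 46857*9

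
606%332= 274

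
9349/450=9349/450 = 20.78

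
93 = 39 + 54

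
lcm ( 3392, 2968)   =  23744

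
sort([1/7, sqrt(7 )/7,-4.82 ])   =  [ - 4.82 , 1/7,sqrt( 7) /7]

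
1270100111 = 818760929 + 451339182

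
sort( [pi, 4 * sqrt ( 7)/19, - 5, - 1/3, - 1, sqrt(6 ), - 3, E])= [-5, - 3 ,- 1, - 1/3, 4 * sqrt( 7) /19,sqrt( 6),E,  pi]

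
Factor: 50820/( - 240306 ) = - 70/331 = - 2^1*5^1 * 7^1*331^( - 1)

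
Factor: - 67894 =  - 2^1*83^1* 409^1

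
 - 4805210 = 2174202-6979412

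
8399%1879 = 883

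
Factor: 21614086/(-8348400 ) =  - 10807043/4174200 = - 2^( - 3) * 3^( - 3)*5^( - 2 )*13^3*773^( - 1)*4919^1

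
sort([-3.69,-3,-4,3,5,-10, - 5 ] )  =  [ - 10, -5, - 4 ,-3.69, - 3, 3, 5 ]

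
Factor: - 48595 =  - 5^1  *9719^1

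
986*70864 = 69871904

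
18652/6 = 3108 + 2/3 = 3108.67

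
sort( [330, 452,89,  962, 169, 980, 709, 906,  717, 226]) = [ 89,169, 226, 330,452,709, 717,  906,962,980]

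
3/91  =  3/91 = 0.03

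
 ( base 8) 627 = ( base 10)407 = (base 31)D4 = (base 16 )197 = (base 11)340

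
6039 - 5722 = 317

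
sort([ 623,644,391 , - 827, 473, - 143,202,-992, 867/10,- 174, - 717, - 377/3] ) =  [- 992, - 827, - 717 , - 174, - 143, -377/3, 867/10, 202 , 391,  473,623, 644 ] 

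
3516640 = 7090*496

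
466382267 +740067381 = 1206449648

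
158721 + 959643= 1118364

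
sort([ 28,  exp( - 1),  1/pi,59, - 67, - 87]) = [-87,-67, 1/pi,exp( - 1 ), 28,  59]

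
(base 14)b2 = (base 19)84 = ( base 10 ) 156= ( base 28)5G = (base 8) 234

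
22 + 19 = 41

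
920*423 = 389160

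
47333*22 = 1041326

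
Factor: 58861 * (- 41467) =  - 11^1*5351^1*41467^1 = - 2440789087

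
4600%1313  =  661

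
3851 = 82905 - 79054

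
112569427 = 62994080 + 49575347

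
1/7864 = 1/7864 = 0.00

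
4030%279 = 124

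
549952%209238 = 131476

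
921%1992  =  921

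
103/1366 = 103/1366 = 0.08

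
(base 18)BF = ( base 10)213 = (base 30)73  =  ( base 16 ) D5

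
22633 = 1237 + 21396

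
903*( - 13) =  - 11739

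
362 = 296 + 66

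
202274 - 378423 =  - 176149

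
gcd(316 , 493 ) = 1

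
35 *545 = 19075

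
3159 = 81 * 39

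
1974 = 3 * 658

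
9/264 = 3/88 = 0.03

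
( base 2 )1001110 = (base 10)78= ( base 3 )2220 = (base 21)3f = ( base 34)2a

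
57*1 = 57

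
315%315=0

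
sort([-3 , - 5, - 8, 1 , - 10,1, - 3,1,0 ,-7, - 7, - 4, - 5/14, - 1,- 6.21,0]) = [-10,- 8,-7, - 7,-6.21,-5 , - 4, - 3,  -  3, - 1, -5/14,0 , 0 , 1 , 1, 1] 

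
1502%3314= 1502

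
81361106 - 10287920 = 71073186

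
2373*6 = 14238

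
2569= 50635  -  48066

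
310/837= 10/27 = 0.37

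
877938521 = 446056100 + 431882421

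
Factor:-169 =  - 13^2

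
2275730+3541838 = 5817568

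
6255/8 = 6255/8 = 781.88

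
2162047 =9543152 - 7381105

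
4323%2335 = 1988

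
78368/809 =78368/809 = 96.87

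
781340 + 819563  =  1600903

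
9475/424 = 22 + 147/424 =22.35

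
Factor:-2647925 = -5^2*7^1*15131^1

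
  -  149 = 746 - 895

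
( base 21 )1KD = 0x36A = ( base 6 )4014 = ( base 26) 17g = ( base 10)874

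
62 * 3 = 186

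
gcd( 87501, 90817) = 1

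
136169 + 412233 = 548402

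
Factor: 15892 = 2^2*29^1  *137^1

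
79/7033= 79/7033 = 0.01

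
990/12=82 + 1/2= 82.50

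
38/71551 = 38/71551 = 0.00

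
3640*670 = 2438800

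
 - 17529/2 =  - 8765 + 1/2 = - 8764.50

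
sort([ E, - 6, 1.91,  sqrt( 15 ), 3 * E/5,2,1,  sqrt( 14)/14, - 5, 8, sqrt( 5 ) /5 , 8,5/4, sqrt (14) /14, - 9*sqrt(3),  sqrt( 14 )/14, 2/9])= [ - 9*sqrt( 3), - 6, - 5,2/9, sqrt( 14 ) /14, sqrt (14) /14,sqrt( 14)/14, sqrt(5 )/5,  1 , 5/4 , 3 *E/5, 1.91, 2, E, sqrt(15), 8,8]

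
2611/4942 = 373/706= 0.53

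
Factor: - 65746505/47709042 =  - 2^( - 1)*3^( - 1)*5^1*11^1*31^1*47^( - 1)*38561^1*169181^(- 1 )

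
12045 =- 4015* ( - 3) 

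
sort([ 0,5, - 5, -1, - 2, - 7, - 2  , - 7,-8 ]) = [-8,-7,-7, - 5,-2, - 2, - 1 , 0,5]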